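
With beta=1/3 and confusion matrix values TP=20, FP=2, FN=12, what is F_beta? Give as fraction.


P = TP/(TP+FP) = 20/22 = 10/11
R = TP/(TP+FN) = 20/32 = 5/8
beta^2 = 1/3^2 = 1/9
(1 + beta^2) = 10/9
Numerator = (1+beta^2)*P*R = 125/198
Denominator = beta^2*P + R = 10/99 + 5/8 = 575/792
F_beta = 20/23

20/23


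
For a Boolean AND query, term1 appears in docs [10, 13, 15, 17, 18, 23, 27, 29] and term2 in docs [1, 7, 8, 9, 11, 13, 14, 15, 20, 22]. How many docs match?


Boolean AND: find intersection of posting lists
term1 docs: [10, 13, 15, 17, 18, 23, 27, 29]
term2 docs: [1, 7, 8, 9, 11, 13, 14, 15, 20, 22]
Intersection: [13, 15]
|intersection| = 2

2


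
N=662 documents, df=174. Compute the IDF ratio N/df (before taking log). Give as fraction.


IDF ratio = N / df
= 662 / 174
= 331/87

331/87


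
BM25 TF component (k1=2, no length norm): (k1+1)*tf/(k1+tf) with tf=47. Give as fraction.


BM25 TF component = (k1+1)*tf / (k1+tf)
k1 = 2, tf = 47
Numerator = (2+1)*47 = 141
Denominator = 2 + 47 = 49
= 141/49 = 141/49

141/49


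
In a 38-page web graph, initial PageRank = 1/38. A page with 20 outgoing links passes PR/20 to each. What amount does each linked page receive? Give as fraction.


Initial PR = 1/38 = 1/38
Outlinks = 20
Contribution per link = PR / outlinks
= 1/38 / 20
= 1/760

1/760


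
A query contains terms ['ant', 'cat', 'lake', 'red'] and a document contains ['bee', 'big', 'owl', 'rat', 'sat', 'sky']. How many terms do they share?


Query terms: ['ant', 'cat', 'lake', 'red']
Document terms: ['bee', 'big', 'owl', 'rat', 'sat', 'sky']
Common terms: []
Overlap count = 0

0


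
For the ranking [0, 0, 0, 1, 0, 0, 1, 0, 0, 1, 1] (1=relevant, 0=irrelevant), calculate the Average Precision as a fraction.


Computing P@k for each relevant position:
Position 1: not relevant
Position 2: not relevant
Position 3: not relevant
Position 4: relevant, P@4 = 1/4 = 1/4
Position 5: not relevant
Position 6: not relevant
Position 7: relevant, P@7 = 2/7 = 2/7
Position 8: not relevant
Position 9: not relevant
Position 10: relevant, P@10 = 3/10 = 3/10
Position 11: relevant, P@11 = 4/11 = 4/11
Sum of P@k = 1/4 + 2/7 + 3/10 + 4/11 = 1847/1540
AP = 1847/1540 / 4 = 1847/6160

1847/6160


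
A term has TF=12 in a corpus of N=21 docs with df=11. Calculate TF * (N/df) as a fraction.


TF * (N/df)
= 12 * (21/11)
= 12 * 21/11
= 252/11

252/11


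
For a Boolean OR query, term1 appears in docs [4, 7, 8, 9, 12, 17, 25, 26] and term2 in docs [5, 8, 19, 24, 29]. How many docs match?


Boolean OR: find union of posting lists
term1 docs: [4, 7, 8, 9, 12, 17, 25, 26]
term2 docs: [5, 8, 19, 24, 29]
Union: [4, 5, 7, 8, 9, 12, 17, 19, 24, 25, 26, 29]
|union| = 12

12


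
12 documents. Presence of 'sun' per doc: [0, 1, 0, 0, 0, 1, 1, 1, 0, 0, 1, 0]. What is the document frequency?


Checking each document for 'sun':
Doc 1: absent
Doc 2: present
Doc 3: absent
Doc 4: absent
Doc 5: absent
Doc 6: present
Doc 7: present
Doc 8: present
Doc 9: absent
Doc 10: absent
Doc 11: present
Doc 12: absent
df = sum of presences = 0 + 1 + 0 + 0 + 0 + 1 + 1 + 1 + 0 + 0 + 1 + 0 = 5

5


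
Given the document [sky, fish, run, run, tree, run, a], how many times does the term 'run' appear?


Document has 7 words
Scanning for 'run':
Found at positions: [2, 3, 5]
Count = 3

3


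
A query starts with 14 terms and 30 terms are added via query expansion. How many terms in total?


Original terms: 14
Expansion terms: 30
Total = 14 + 30 = 44

44


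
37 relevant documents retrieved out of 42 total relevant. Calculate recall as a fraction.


Recall = retrieved_relevant / total_relevant
= 37 / 42
= 37 / (37 + 5)
= 37/42

37/42


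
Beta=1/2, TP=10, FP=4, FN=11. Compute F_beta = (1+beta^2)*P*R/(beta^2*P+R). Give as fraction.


P = TP/(TP+FP) = 10/14 = 5/7
R = TP/(TP+FN) = 10/21 = 10/21
beta^2 = 1/2^2 = 1/4
(1 + beta^2) = 5/4
Numerator = (1+beta^2)*P*R = 125/294
Denominator = beta^2*P + R = 5/28 + 10/21 = 55/84
F_beta = 50/77

50/77


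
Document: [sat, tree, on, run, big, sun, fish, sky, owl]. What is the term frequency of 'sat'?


Document has 9 words
Scanning for 'sat':
Found at positions: [0]
Count = 1

1


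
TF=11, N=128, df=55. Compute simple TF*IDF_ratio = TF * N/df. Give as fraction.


TF * (N/df)
= 11 * (128/55)
= 11 * 128/55
= 128/5

128/5


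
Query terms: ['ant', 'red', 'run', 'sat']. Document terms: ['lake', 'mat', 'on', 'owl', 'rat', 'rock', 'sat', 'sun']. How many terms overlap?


Query terms: ['ant', 'red', 'run', 'sat']
Document terms: ['lake', 'mat', 'on', 'owl', 'rat', 'rock', 'sat', 'sun']
Common terms: ['sat']
Overlap count = 1

1


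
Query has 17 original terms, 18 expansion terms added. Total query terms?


Original terms: 17
Expansion terms: 18
Total = 17 + 18 = 35

35


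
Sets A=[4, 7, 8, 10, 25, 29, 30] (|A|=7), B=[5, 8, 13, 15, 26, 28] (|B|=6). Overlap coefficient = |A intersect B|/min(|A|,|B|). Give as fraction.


A intersect B = [8]
|A intersect B| = 1
min(|A|, |B|) = min(7, 6) = 6
Overlap = 1 / 6 = 1/6

1/6


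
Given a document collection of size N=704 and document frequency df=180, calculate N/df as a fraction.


IDF ratio = N / df
= 704 / 180
= 176/45

176/45


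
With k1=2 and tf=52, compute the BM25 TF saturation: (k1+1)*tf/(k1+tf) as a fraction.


BM25 TF component = (k1+1)*tf / (k1+tf)
k1 = 2, tf = 52
Numerator = (2+1)*52 = 156
Denominator = 2 + 52 = 54
= 156/54 = 26/9

26/9


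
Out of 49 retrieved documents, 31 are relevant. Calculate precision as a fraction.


Precision = relevant_retrieved / total_retrieved
= 31 / 49
= 31 / (31 + 18)
= 31/49

31/49


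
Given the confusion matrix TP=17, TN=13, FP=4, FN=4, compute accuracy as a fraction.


Accuracy = (TP + TN) / (TP + TN + FP + FN)
TP + TN = 17 + 13 = 30
Total = 17 + 13 + 4 + 4 = 38
Accuracy = 30 / 38 = 15/19

15/19


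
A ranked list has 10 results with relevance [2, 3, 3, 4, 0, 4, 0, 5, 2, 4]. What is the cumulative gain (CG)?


Cumulative Gain = sum of relevance scores
Position 1: rel=2, running sum=2
Position 2: rel=3, running sum=5
Position 3: rel=3, running sum=8
Position 4: rel=4, running sum=12
Position 5: rel=0, running sum=12
Position 6: rel=4, running sum=16
Position 7: rel=0, running sum=16
Position 8: rel=5, running sum=21
Position 9: rel=2, running sum=23
Position 10: rel=4, running sum=27
CG = 27

27


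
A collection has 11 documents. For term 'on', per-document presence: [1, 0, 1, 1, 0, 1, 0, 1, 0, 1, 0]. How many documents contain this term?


Checking each document for 'on':
Doc 1: present
Doc 2: absent
Doc 3: present
Doc 4: present
Doc 5: absent
Doc 6: present
Doc 7: absent
Doc 8: present
Doc 9: absent
Doc 10: present
Doc 11: absent
df = sum of presences = 1 + 0 + 1 + 1 + 0 + 1 + 0 + 1 + 0 + 1 + 0 = 6

6


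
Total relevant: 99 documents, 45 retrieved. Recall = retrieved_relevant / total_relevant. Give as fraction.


Recall = retrieved_relevant / total_relevant
= 45 / 99
= 45 / (45 + 54)
= 5/11

5/11


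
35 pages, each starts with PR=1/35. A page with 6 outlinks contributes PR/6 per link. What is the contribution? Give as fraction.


Initial PR = 1/35 = 1/35
Outlinks = 6
Contribution per link = PR / outlinks
= 1/35 / 6
= 1/210

1/210


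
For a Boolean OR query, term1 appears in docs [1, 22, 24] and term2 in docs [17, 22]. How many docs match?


Boolean OR: find union of posting lists
term1 docs: [1, 22, 24]
term2 docs: [17, 22]
Union: [1, 17, 22, 24]
|union| = 4

4


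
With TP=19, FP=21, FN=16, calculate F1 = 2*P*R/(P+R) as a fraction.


F1 = 2 * P * R / (P + R)
P = TP/(TP+FP) = 19/40 = 19/40
R = TP/(TP+FN) = 19/35 = 19/35
2 * P * R = 2 * 19/40 * 19/35 = 361/700
P + R = 19/40 + 19/35 = 57/56
F1 = 361/700 / 57/56 = 38/75

38/75


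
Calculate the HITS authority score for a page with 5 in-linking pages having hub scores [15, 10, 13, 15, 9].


Authority = sum of hub scores of in-linkers
In-link 1: hub score = 15
In-link 2: hub score = 10
In-link 3: hub score = 13
In-link 4: hub score = 15
In-link 5: hub score = 9
Authority = 15 + 10 + 13 + 15 + 9 = 62

62


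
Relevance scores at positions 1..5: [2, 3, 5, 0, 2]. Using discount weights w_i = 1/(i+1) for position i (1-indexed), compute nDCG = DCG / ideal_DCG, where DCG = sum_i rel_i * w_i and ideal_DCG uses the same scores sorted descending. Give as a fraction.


Position discount weights w_i = 1/(i+1) for i=1..5:
Weights = [1/2, 1/3, 1/4, 1/5, 1/6]
Actual relevance: [2, 3, 5, 0, 2]
DCG = 2/2 + 3/3 + 5/4 + 0/5 + 2/6 = 43/12
Ideal relevance (sorted desc): [5, 3, 2, 2, 0]
Ideal DCG = 5/2 + 3/3 + 2/4 + 2/5 + 0/6 = 22/5
nDCG = DCG / ideal_DCG = 43/12 / 22/5 = 215/264

215/264


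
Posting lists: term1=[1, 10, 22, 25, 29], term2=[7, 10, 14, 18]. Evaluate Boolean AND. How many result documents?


Boolean AND: find intersection of posting lists
term1 docs: [1, 10, 22, 25, 29]
term2 docs: [7, 10, 14, 18]
Intersection: [10]
|intersection| = 1

1


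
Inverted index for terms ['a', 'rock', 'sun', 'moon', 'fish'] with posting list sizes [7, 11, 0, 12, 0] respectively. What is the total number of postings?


Summing posting list sizes:
'a': 7 postings
'rock': 11 postings
'sun': 0 postings
'moon': 12 postings
'fish': 0 postings
Total = 7 + 11 + 0 + 12 + 0 = 30

30


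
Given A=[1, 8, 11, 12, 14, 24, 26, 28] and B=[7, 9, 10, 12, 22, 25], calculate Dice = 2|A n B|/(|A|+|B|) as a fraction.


A intersect B = [12]
|A intersect B| = 1
|A| = 8, |B| = 6
Dice = 2*1 / (8+6)
= 2 / 14 = 1/7

1/7


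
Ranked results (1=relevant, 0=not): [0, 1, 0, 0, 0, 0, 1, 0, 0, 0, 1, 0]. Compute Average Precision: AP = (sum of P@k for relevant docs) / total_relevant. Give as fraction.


Computing P@k for each relevant position:
Position 1: not relevant
Position 2: relevant, P@2 = 1/2 = 1/2
Position 3: not relevant
Position 4: not relevant
Position 5: not relevant
Position 6: not relevant
Position 7: relevant, P@7 = 2/7 = 2/7
Position 8: not relevant
Position 9: not relevant
Position 10: not relevant
Position 11: relevant, P@11 = 3/11 = 3/11
Position 12: not relevant
Sum of P@k = 1/2 + 2/7 + 3/11 = 163/154
AP = 163/154 / 3 = 163/462

163/462


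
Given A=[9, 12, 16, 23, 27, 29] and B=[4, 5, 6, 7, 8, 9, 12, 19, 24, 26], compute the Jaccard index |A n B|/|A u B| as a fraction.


A intersect B = [9, 12]
|A intersect B| = 2
A union B = [4, 5, 6, 7, 8, 9, 12, 16, 19, 23, 24, 26, 27, 29]
|A union B| = 14
Jaccard = 2/14 = 1/7

1/7


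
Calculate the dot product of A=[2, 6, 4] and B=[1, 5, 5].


Dot product = sum of element-wise products
A[0]*B[0] = 2*1 = 2
A[1]*B[1] = 6*5 = 30
A[2]*B[2] = 4*5 = 20
Sum = 2 + 30 + 20 = 52

52


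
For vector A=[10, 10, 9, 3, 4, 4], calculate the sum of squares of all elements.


|A|^2 = sum of squared components
A[0]^2 = 10^2 = 100
A[1]^2 = 10^2 = 100
A[2]^2 = 9^2 = 81
A[3]^2 = 3^2 = 9
A[4]^2 = 4^2 = 16
A[5]^2 = 4^2 = 16
Sum = 100 + 100 + 81 + 9 + 16 + 16 = 322

322


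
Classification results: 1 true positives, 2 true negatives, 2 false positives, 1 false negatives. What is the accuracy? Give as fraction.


Accuracy = (TP + TN) / (TP + TN + FP + FN)
TP + TN = 1 + 2 = 3
Total = 1 + 2 + 2 + 1 = 6
Accuracy = 3 / 6 = 1/2

1/2


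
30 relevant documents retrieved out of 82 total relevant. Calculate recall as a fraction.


Recall = retrieved_relevant / total_relevant
= 30 / 82
= 30 / (30 + 52)
= 15/41

15/41


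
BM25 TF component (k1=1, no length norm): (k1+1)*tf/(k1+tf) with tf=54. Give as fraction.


BM25 TF component = (k1+1)*tf / (k1+tf)
k1 = 1, tf = 54
Numerator = (1+1)*54 = 108
Denominator = 1 + 54 = 55
= 108/55 = 108/55

108/55


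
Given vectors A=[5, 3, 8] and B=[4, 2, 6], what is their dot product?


Dot product = sum of element-wise products
A[0]*B[0] = 5*4 = 20
A[1]*B[1] = 3*2 = 6
A[2]*B[2] = 8*6 = 48
Sum = 20 + 6 + 48 = 74

74


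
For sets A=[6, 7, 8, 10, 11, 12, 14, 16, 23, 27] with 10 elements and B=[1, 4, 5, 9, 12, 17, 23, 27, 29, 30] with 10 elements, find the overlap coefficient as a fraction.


A intersect B = [12, 23, 27]
|A intersect B| = 3
min(|A|, |B|) = min(10, 10) = 10
Overlap = 3 / 10 = 3/10

3/10


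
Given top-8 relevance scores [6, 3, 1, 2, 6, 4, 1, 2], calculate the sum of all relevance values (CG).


Cumulative Gain = sum of relevance scores
Position 1: rel=6, running sum=6
Position 2: rel=3, running sum=9
Position 3: rel=1, running sum=10
Position 4: rel=2, running sum=12
Position 5: rel=6, running sum=18
Position 6: rel=4, running sum=22
Position 7: rel=1, running sum=23
Position 8: rel=2, running sum=25
CG = 25

25


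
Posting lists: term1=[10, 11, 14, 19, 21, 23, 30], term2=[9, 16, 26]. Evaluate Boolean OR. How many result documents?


Boolean OR: find union of posting lists
term1 docs: [10, 11, 14, 19, 21, 23, 30]
term2 docs: [9, 16, 26]
Union: [9, 10, 11, 14, 16, 19, 21, 23, 26, 30]
|union| = 10

10


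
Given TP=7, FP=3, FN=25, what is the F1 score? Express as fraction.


F1 = 2 * P * R / (P + R)
P = TP/(TP+FP) = 7/10 = 7/10
R = TP/(TP+FN) = 7/32 = 7/32
2 * P * R = 2 * 7/10 * 7/32 = 49/160
P + R = 7/10 + 7/32 = 147/160
F1 = 49/160 / 147/160 = 1/3

1/3


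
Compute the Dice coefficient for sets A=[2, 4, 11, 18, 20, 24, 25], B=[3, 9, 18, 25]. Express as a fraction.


A intersect B = [18, 25]
|A intersect B| = 2
|A| = 7, |B| = 4
Dice = 2*2 / (7+4)
= 4 / 11 = 4/11

4/11


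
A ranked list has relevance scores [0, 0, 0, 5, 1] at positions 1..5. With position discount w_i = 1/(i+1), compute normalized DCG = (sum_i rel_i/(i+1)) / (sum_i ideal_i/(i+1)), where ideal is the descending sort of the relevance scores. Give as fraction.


Position discount weights w_i = 1/(i+1) for i=1..5:
Weights = [1/2, 1/3, 1/4, 1/5, 1/6]
Actual relevance: [0, 0, 0, 5, 1]
DCG = 0/2 + 0/3 + 0/4 + 5/5 + 1/6 = 7/6
Ideal relevance (sorted desc): [5, 1, 0, 0, 0]
Ideal DCG = 5/2 + 1/3 + 0/4 + 0/5 + 0/6 = 17/6
nDCG = DCG / ideal_DCG = 7/6 / 17/6 = 7/17

7/17


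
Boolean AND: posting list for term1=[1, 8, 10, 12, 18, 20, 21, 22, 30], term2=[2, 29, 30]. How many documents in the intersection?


Boolean AND: find intersection of posting lists
term1 docs: [1, 8, 10, 12, 18, 20, 21, 22, 30]
term2 docs: [2, 29, 30]
Intersection: [30]
|intersection| = 1

1


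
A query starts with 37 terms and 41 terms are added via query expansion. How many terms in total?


Original terms: 37
Expansion terms: 41
Total = 37 + 41 = 78

78


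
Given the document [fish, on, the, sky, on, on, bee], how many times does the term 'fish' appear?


Document has 7 words
Scanning for 'fish':
Found at positions: [0]
Count = 1

1


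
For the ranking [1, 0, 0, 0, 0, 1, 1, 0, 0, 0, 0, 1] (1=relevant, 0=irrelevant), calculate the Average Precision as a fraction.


Computing P@k for each relevant position:
Position 1: relevant, P@1 = 1/1 = 1
Position 2: not relevant
Position 3: not relevant
Position 4: not relevant
Position 5: not relevant
Position 6: relevant, P@6 = 2/6 = 1/3
Position 7: relevant, P@7 = 3/7 = 3/7
Position 8: not relevant
Position 9: not relevant
Position 10: not relevant
Position 11: not relevant
Position 12: relevant, P@12 = 4/12 = 1/3
Sum of P@k = 1 + 1/3 + 3/7 + 1/3 = 44/21
AP = 44/21 / 4 = 11/21

11/21


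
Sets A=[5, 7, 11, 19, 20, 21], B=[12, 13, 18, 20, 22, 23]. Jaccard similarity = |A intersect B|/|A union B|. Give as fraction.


A intersect B = [20]
|A intersect B| = 1
A union B = [5, 7, 11, 12, 13, 18, 19, 20, 21, 22, 23]
|A union B| = 11
Jaccard = 1/11 = 1/11

1/11


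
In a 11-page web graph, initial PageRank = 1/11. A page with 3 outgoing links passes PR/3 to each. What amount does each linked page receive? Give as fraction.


Initial PR = 1/11 = 1/11
Outlinks = 3
Contribution per link = PR / outlinks
= 1/11 / 3
= 1/33

1/33


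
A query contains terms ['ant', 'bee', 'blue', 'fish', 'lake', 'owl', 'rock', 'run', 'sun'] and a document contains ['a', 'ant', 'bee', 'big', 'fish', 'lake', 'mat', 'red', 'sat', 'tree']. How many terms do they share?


Query terms: ['ant', 'bee', 'blue', 'fish', 'lake', 'owl', 'rock', 'run', 'sun']
Document terms: ['a', 'ant', 'bee', 'big', 'fish', 'lake', 'mat', 'red', 'sat', 'tree']
Common terms: ['ant', 'bee', 'fish', 'lake']
Overlap count = 4

4


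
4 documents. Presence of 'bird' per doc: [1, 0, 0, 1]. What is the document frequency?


Checking each document for 'bird':
Doc 1: present
Doc 2: absent
Doc 3: absent
Doc 4: present
df = sum of presences = 1 + 0 + 0 + 1 = 2

2


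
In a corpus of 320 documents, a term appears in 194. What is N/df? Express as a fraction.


IDF ratio = N / df
= 320 / 194
= 160/97

160/97


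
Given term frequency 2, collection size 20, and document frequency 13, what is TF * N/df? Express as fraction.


TF * (N/df)
= 2 * (20/13)
= 2 * 20/13
= 40/13

40/13


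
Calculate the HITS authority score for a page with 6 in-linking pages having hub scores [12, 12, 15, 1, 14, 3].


Authority = sum of hub scores of in-linkers
In-link 1: hub score = 12
In-link 2: hub score = 12
In-link 3: hub score = 15
In-link 4: hub score = 1
In-link 5: hub score = 14
In-link 6: hub score = 3
Authority = 12 + 12 + 15 + 1 + 14 + 3 = 57

57


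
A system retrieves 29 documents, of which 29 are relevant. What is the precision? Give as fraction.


Precision = relevant_retrieved / total_retrieved
= 29 / 29
= 29 / (29 + 0)
= 1

1


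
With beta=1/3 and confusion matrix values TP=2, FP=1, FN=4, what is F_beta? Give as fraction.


P = TP/(TP+FP) = 2/3 = 2/3
R = TP/(TP+FN) = 2/6 = 1/3
beta^2 = 1/3^2 = 1/9
(1 + beta^2) = 10/9
Numerator = (1+beta^2)*P*R = 20/81
Denominator = beta^2*P + R = 2/27 + 1/3 = 11/27
F_beta = 20/33

20/33


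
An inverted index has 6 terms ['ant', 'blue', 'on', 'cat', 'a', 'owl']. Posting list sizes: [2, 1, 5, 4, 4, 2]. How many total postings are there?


Summing posting list sizes:
'ant': 2 postings
'blue': 1 postings
'on': 5 postings
'cat': 4 postings
'a': 4 postings
'owl': 2 postings
Total = 2 + 1 + 5 + 4 + 4 + 2 = 18

18


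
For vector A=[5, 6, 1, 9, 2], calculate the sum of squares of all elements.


|A|^2 = sum of squared components
A[0]^2 = 5^2 = 25
A[1]^2 = 6^2 = 36
A[2]^2 = 1^2 = 1
A[3]^2 = 9^2 = 81
A[4]^2 = 2^2 = 4
Sum = 25 + 36 + 1 + 81 + 4 = 147

147


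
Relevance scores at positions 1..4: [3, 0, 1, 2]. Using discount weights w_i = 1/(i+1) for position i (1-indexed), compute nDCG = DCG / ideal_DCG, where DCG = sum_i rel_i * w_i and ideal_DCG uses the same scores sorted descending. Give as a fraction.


Position discount weights w_i = 1/(i+1) for i=1..4:
Weights = [1/2, 1/3, 1/4, 1/5]
Actual relevance: [3, 0, 1, 2]
DCG = 3/2 + 0/3 + 1/4 + 2/5 = 43/20
Ideal relevance (sorted desc): [3, 2, 1, 0]
Ideal DCG = 3/2 + 2/3 + 1/4 + 0/5 = 29/12
nDCG = DCG / ideal_DCG = 43/20 / 29/12 = 129/145

129/145


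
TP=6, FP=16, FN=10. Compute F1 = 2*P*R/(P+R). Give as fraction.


F1 = 2 * P * R / (P + R)
P = TP/(TP+FP) = 6/22 = 3/11
R = TP/(TP+FN) = 6/16 = 3/8
2 * P * R = 2 * 3/11 * 3/8 = 9/44
P + R = 3/11 + 3/8 = 57/88
F1 = 9/44 / 57/88 = 6/19

6/19


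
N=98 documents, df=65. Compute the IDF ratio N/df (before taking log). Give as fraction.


IDF ratio = N / df
= 98 / 65
= 98/65

98/65


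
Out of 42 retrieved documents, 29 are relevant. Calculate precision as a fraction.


Precision = relevant_retrieved / total_retrieved
= 29 / 42
= 29 / (29 + 13)
= 29/42

29/42


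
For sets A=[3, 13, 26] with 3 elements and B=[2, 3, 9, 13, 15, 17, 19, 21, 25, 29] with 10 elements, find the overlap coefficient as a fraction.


A intersect B = [3, 13]
|A intersect B| = 2
min(|A|, |B|) = min(3, 10) = 3
Overlap = 2 / 3 = 2/3

2/3


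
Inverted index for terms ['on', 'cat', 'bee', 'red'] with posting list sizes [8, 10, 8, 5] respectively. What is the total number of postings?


Summing posting list sizes:
'on': 8 postings
'cat': 10 postings
'bee': 8 postings
'red': 5 postings
Total = 8 + 10 + 8 + 5 = 31

31


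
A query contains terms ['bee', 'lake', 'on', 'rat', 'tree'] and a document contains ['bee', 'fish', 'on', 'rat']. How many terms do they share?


Query terms: ['bee', 'lake', 'on', 'rat', 'tree']
Document terms: ['bee', 'fish', 'on', 'rat']
Common terms: ['bee', 'on', 'rat']
Overlap count = 3

3


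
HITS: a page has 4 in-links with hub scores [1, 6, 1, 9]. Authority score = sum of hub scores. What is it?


Authority = sum of hub scores of in-linkers
In-link 1: hub score = 1
In-link 2: hub score = 6
In-link 3: hub score = 1
In-link 4: hub score = 9
Authority = 1 + 6 + 1 + 9 = 17

17


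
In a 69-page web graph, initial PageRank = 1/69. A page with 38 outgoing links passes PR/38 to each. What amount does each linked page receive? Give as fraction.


Initial PR = 1/69 = 1/69
Outlinks = 38
Contribution per link = PR / outlinks
= 1/69 / 38
= 1/2622

1/2622


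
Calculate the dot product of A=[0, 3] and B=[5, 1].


Dot product = sum of element-wise products
A[0]*B[0] = 0*5 = 0
A[1]*B[1] = 3*1 = 3
Sum = 0 + 3 = 3

3


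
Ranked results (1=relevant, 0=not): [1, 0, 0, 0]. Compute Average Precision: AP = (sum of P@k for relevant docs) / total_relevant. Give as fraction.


Computing P@k for each relevant position:
Position 1: relevant, P@1 = 1/1 = 1
Position 2: not relevant
Position 3: not relevant
Position 4: not relevant
Sum of P@k = 1 = 1
AP = 1 / 1 = 1

1


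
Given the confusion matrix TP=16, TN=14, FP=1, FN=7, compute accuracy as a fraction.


Accuracy = (TP + TN) / (TP + TN + FP + FN)
TP + TN = 16 + 14 = 30
Total = 16 + 14 + 1 + 7 = 38
Accuracy = 30 / 38 = 15/19

15/19


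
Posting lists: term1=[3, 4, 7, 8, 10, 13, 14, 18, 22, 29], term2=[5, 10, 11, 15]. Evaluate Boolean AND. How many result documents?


Boolean AND: find intersection of posting lists
term1 docs: [3, 4, 7, 8, 10, 13, 14, 18, 22, 29]
term2 docs: [5, 10, 11, 15]
Intersection: [10]
|intersection| = 1

1


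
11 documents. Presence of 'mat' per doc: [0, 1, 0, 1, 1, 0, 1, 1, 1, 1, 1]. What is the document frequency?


Checking each document for 'mat':
Doc 1: absent
Doc 2: present
Doc 3: absent
Doc 4: present
Doc 5: present
Doc 6: absent
Doc 7: present
Doc 8: present
Doc 9: present
Doc 10: present
Doc 11: present
df = sum of presences = 0 + 1 + 0 + 1 + 1 + 0 + 1 + 1 + 1 + 1 + 1 = 8

8


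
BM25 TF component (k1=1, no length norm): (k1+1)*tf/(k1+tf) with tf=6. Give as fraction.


BM25 TF component = (k1+1)*tf / (k1+tf)
k1 = 1, tf = 6
Numerator = (1+1)*6 = 12
Denominator = 1 + 6 = 7
= 12/7 = 12/7

12/7


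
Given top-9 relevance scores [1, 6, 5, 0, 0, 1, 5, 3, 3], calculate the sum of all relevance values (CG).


Cumulative Gain = sum of relevance scores
Position 1: rel=1, running sum=1
Position 2: rel=6, running sum=7
Position 3: rel=5, running sum=12
Position 4: rel=0, running sum=12
Position 5: rel=0, running sum=12
Position 6: rel=1, running sum=13
Position 7: rel=5, running sum=18
Position 8: rel=3, running sum=21
Position 9: rel=3, running sum=24
CG = 24

24


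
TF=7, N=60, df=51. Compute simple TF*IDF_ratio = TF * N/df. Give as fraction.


TF * (N/df)
= 7 * (60/51)
= 7 * 20/17
= 140/17

140/17


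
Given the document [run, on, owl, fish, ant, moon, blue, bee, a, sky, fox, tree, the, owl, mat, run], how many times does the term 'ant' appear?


Document has 16 words
Scanning for 'ant':
Found at positions: [4]
Count = 1

1


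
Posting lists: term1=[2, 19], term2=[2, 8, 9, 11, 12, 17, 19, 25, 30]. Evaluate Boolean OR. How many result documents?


Boolean OR: find union of posting lists
term1 docs: [2, 19]
term2 docs: [2, 8, 9, 11, 12, 17, 19, 25, 30]
Union: [2, 8, 9, 11, 12, 17, 19, 25, 30]
|union| = 9

9


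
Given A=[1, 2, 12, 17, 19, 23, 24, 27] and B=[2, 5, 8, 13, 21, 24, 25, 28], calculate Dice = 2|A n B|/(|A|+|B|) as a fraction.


A intersect B = [2, 24]
|A intersect B| = 2
|A| = 8, |B| = 8
Dice = 2*2 / (8+8)
= 4 / 16 = 1/4

1/4


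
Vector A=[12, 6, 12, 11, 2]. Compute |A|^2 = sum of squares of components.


|A|^2 = sum of squared components
A[0]^2 = 12^2 = 144
A[1]^2 = 6^2 = 36
A[2]^2 = 12^2 = 144
A[3]^2 = 11^2 = 121
A[4]^2 = 2^2 = 4
Sum = 144 + 36 + 144 + 121 + 4 = 449

449


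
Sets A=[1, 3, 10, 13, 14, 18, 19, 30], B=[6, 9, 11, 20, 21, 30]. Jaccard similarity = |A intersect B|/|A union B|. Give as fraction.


A intersect B = [30]
|A intersect B| = 1
A union B = [1, 3, 6, 9, 10, 11, 13, 14, 18, 19, 20, 21, 30]
|A union B| = 13
Jaccard = 1/13 = 1/13

1/13


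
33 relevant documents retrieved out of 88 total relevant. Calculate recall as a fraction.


Recall = retrieved_relevant / total_relevant
= 33 / 88
= 33 / (33 + 55)
= 3/8

3/8


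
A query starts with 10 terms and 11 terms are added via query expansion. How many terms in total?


Original terms: 10
Expansion terms: 11
Total = 10 + 11 = 21

21


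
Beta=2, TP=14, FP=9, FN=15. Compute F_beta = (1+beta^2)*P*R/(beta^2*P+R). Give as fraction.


P = TP/(TP+FP) = 14/23 = 14/23
R = TP/(TP+FN) = 14/29 = 14/29
beta^2 = 2^2 = 4
(1 + beta^2) = 5
Numerator = (1+beta^2)*P*R = 980/667
Denominator = beta^2*P + R = 56/23 + 14/29 = 1946/667
F_beta = 70/139

70/139


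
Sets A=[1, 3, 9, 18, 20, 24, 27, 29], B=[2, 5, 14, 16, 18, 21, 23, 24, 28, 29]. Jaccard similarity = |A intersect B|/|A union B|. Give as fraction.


A intersect B = [18, 24, 29]
|A intersect B| = 3
A union B = [1, 2, 3, 5, 9, 14, 16, 18, 20, 21, 23, 24, 27, 28, 29]
|A union B| = 15
Jaccard = 3/15 = 1/5

1/5


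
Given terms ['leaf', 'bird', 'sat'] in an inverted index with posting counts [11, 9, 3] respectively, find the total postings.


Summing posting list sizes:
'leaf': 11 postings
'bird': 9 postings
'sat': 3 postings
Total = 11 + 9 + 3 = 23

23


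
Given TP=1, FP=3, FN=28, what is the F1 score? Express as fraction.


F1 = 2 * P * R / (P + R)
P = TP/(TP+FP) = 1/4 = 1/4
R = TP/(TP+FN) = 1/29 = 1/29
2 * P * R = 2 * 1/4 * 1/29 = 1/58
P + R = 1/4 + 1/29 = 33/116
F1 = 1/58 / 33/116 = 2/33

2/33


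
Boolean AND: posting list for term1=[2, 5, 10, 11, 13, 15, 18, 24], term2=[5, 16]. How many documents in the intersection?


Boolean AND: find intersection of posting lists
term1 docs: [2, 5, 10, 11, 13, 15, 18, 24]
term2 docs: [5, 16]
Intersection: [5]
|intersection| = 1

1


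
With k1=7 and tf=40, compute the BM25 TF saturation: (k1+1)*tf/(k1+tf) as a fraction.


BM25 TF component = (k1+1)*tf / (k1+tf)
k1 = 7, tf = 40
Numerator = (7+1)*40 = 320
Denominator = 7 + 40 = 47
= 320/47 = 320/47

320/47


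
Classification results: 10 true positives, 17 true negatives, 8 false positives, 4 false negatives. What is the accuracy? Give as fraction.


Accuracy = (TP + TN) / (TP + TN + FP + FN)
TP + TN = 10 + 17 = 27
Total = 10 + 17 + 8 + 4 = 39
Accuracy = 27 / 39 = 9/13

9/13


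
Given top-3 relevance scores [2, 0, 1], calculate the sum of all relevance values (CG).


Cumulative Gain = sum of relevance scores
Position 1: rel=2, running sum=2
Position 2: rel=0, running sum=2
Position 3: rel=1, running sum=3
CG = 3

3


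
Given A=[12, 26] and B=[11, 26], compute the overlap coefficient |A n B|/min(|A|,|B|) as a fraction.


A intersect B = [26]
|A intersect B| = 1
min(|A|, |B|) = min(2, 2) = 2
Overlap = 1 / 2 = 1/2

1/2


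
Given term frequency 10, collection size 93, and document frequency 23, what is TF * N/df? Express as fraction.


TF * (N/df)
= 10 * (93/23)
= 10 * 93/23
= 930/23

930/23


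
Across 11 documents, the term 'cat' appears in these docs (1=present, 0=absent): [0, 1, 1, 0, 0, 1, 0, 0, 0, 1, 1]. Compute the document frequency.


Checking each document for 'cat':
Doc 1: absent
Doc 2: present
Doc 3: present
Doc 4: absent
Doc 5: absent
Doc 6: present
Doc 7: absent
Doc 8: absent
Doc 9: absent
Doc 10: present
Doc 11: present
df = sum of presences = 0 + 1 + 1 + 0 + 0 + 1 + 0 + 0 + 0 + 1 + 1 = 5

5


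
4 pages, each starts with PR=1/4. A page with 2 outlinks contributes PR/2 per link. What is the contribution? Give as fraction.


Initial PR = 1/4 = 1/4
Outlinks = 2
Contribution per link = PR / outlinks
= 1/4 / 2
= 1/8

1/8


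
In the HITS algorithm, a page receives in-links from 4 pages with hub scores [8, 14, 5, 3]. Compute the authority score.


Authority = sum of hub scores of in-linkers
In-link 1: hub score = 8
In-link 2: hub score = 14
In-link 3: hub score = 5
In-link 4: hub score = 3
Authority = 8 + 14 + 5 + 3 = 30

30


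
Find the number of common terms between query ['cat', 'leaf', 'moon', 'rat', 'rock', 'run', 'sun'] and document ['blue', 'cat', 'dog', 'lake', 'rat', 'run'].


Query terms: ['cat', 'leaf', 'moon', 'rat', 'rock', 'run', 'sun']
Document terms: ['blue', 'cat', 'dog', 'lake', 'rat', 'run']
Common terms: ['cat', 'rat', 'run']
Overlap count = 3

3


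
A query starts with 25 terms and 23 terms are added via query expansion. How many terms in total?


Original terms: 25
Expansion terms: 23
Total = 25 + 23 = 48

48


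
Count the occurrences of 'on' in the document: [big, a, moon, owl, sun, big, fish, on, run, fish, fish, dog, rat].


Document has 13 words
Scanning for 'on':
Found at positions: [7]
Count = 1

1


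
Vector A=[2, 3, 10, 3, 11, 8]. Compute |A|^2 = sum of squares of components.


|A|^2 = sum of squared components
A[0]^2 = 2^2 = 4
A[1]^2 = 3^2 = 9
A[2]^2 = 10^2 = 100
A[3]^2 = 3^2 = 9
A[4]^2 = 11^2 = 121
A[5]^2 = 8^2 = 64
Sum = 4 + 9 + 100 + 9 + 121 + 64 = 307

307


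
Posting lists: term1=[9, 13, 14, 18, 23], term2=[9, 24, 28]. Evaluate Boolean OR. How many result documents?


Boolean OR: find union of posting lists
term1 docs: [9, 13, 14, 18, 23]
term2 docs: [9, 24, 28]
Union: [9, 13, 14, 18, 23, 24, 28]
|union| = 7

7


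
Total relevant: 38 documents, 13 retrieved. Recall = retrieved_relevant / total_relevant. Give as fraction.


Recall = retrieved_relevant / total_relevant
= 13 / 38
= 13 / (13 + 25)
= 13/38

13/38


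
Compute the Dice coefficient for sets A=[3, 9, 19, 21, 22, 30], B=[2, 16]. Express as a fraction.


A intersect B = []
|A intersect B| = 0
|A| = 6, |B| = 2
Dice = 2*0 / (6+2)
= 0 / 8 = 0

0


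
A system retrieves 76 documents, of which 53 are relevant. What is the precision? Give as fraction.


Precision = relevant_retrieved / total_retrieved
= 53 / 76
= 53 / (53 + 23)
= 53/76

53/76


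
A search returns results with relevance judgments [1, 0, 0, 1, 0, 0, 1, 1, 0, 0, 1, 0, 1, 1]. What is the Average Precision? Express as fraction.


Computing P@k for each relevant position:
Position 1: relevant, P@1 = 1/1 = 1
Position 2: not relevant
Position 3: not relevant
Position 4: relevant, P@4 = 2/4 = 1/2
Position 5: not relevant
Position 6: not relevant
Position 7: relevant, P@7 = 3/7 = 3/7
Position 8: relevant, P@8 = 4/8 = 1/2
Position 9: not relevant
Position 10: not relevant
Position 11: relevant, P@11 = 5/11 = 5/11
Position 12: not relevant
Position 13: relevant, P@13 = 6/13 = 6/13
Position 14: relevant, P@14 = 7/14 = 1/2
Sum of P@k = 1 + 1/2 + 3/7 + 1/2 + 5/11 + 6/13 + 1/2 = 7697/2002
AP = 7697/2002 / 7 = 7697/14014

7697/14014


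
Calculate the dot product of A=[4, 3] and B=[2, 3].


Dot product = sum of element-wise products
A[0]*B[0] = 4*2 = 8
A[1]*B[1] = 3*3 = 9
Sum = 8 + 9 = 17

17


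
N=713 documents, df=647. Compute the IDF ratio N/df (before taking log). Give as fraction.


IDF ratio = N / df
= 713 / 647
= 713/647

713/647


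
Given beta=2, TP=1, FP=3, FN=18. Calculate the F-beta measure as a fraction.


P = TP/(TP+FP) = 1/4 = 1/4
R = TP/(TP+FN) = 1/19 = 1/19
beta^2 = 2^2 = 4
(1 + beta^2) = 5
Numerator = (1+beta^2)*P*R = 5/76
Denominator = beta^2*P + R = 1 + 1/19 = 20/19
F_beta = 1/16

1/16


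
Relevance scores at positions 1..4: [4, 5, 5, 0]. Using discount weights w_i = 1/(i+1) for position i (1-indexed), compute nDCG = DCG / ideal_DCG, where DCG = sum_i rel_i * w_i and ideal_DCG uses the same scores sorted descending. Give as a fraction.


Position discount weights w_i = 1/(i+1) for i=1..4:
Weights = [1/2, 1/3, 1/4, 1/5]
Actual relevance: [4, 5, 5, 0]
DCG = 4/2 + 5/3 + 5/4 + 0/5 = 59/12
Ideal relevance (sorted desc): [5, 5, 4, 0]
Ideal DCG = 5/2 + 5/3 + 4/4 + 0/5 = 31/6
nDCG = DCG / ideal_DCG = 59/12 / 31/6 = 59/62

59/62


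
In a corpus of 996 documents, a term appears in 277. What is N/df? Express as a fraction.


IDF ratio = N / df
= 996 / 277
= 996/277

996/277


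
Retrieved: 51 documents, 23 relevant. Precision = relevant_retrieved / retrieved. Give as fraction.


Precision = relevant_retrieved / total_retrieved
= 23 / 51
= 23 / (23 + 28)
= 23/51

23/51


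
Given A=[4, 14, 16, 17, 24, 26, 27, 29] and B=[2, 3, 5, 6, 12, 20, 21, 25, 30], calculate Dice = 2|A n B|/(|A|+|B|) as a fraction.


A intersect B = []
|A intersect B| = 0
|A| = 8, |B| = 9
Dice = 2*0 / (8+9)
= 0 / 17 = 0

0


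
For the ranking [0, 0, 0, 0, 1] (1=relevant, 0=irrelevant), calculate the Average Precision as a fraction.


Computing P@k for each relevant position:
Position 1: not relevant
Position 2: not relevant
Position 3: not relevant
Position 4: not relevant
Position 5: relevant, P@5 = 1/5 = 1/5
Sum of P@k = 1/5 = 1/5
AP = 1/5 / 1 = 1/5

1/5


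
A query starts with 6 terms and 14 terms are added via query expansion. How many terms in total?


Original terms: 6
Expansion terms: 14
Total = 6 + 14 = 20

20


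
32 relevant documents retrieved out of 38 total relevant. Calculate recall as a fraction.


Recall = retrieved_relevant / total_relevant
= 32 / 38
= 32 / (32 + 6)
= 16/19

16/19


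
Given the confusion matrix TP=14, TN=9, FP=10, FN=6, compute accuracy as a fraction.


Accuracy = (TP + TN) / (TP + TN + FP + FN)
TP + TN = 14 + 9 = 23
Total = 14 + 9 + 10 + 6 = 39
Accuracy = 23 / 39 = 23/39

23/39


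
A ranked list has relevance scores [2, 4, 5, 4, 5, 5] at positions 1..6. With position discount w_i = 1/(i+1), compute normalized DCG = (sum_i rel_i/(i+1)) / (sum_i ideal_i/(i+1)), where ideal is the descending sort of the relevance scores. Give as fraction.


Position discount weights w_i = 1/(i+1) for i=1..6:
Weights = [1/2, 1/3, 1/4, 1/5, 1/6, 1/7]
Actual relevance: [2, 4, 5, 4, 5, 5]
DCG = 2/2 + 4/3 + 5/4 + 4/5 + 5/6 + 5/7 = 2491/420
Ideal relevance (sorted desc): [5, 5, 5, 4, 4, 2]
Ideal DCG = 5/2 + 5/3 + 5/4 + 4/5 + 4/6 + 2/7 = 3011/420
nDCG = DCG / ideal_DCG = 2491/420 / 3011/420 = 2491/3011

2491/3011


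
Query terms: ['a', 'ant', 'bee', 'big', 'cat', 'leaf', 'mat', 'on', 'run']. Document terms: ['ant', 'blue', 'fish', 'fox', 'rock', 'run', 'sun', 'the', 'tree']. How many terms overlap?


Query terms: ['a', 'ant', 'bee', 'big', 'cat', 'leaf', 'mat', 'on', 'run']
Document terms: ['ant', 'blue', 'fish', 'fox', 'rock', 'run', 'sun', 'the', 'tree']
Common terms: ['ant', 'run']
Overlap count = 2

2


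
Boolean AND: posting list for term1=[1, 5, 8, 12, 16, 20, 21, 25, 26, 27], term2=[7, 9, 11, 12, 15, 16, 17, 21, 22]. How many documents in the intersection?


Boolean AND: find intersection of posting lists
term1 docs: [1, 5, 8, 12, 16, 20, 21, 25, 26, 27]
term2 docs: [7, 9, 11, 12, 15, 16, 17, 21, 22]
Intersection: [12, 16, 21]
|intersection| = 3

3


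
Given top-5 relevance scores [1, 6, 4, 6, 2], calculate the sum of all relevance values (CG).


Cumulative Gain = sum of relevance scores
Position 1: rel=1, running sum=1
Position 2: rel=6, running sum=7
Position 3: rel=4, running sum=11
Position 4: rel=6, running sum=17
Position 5: rel=2, running sum=19
CG = 19

19


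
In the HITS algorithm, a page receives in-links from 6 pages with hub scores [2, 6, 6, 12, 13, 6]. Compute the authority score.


Authority = sum of hub scores of in-linkers
In-link 1: hub score = 2
In-link 2: hub score = 6
In-link 3: hub score = 6
In-link 4: hub score = 12
In-link 5: hub score = 13
In-link 6: hub score = 6
Authority = 2 + 6 + 6 + 12 + 13 + 6 = 45

45


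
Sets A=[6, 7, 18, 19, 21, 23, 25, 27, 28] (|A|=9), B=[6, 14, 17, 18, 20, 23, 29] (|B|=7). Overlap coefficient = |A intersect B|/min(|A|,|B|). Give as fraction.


A intersect B = [6, 18, 23]
|A intersect B| = 3
min(|A|, |B|) = min(9, 7) = 7
Overlap = 3 / 7 = 3/7

3/7


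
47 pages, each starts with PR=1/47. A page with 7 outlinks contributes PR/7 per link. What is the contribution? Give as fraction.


Initial PR = 1/47 = 1/47
Outlinks = 7
Contribution per link = PR / outlinks
= 1/47 / 7
= 1/329

1/329


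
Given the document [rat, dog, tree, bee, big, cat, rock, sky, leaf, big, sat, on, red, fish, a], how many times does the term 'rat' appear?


Document has 15 words
Scanning for 'rat':
Found at positions: [0]
Count = 1

1


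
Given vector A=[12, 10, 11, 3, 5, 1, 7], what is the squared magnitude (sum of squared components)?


|A|^2 = sum of squared components
A[0]^2 = 12^2 = 144
A[1]^2 = 10^2 = 100
A[2]^2 = 11^2 = 121
A[3]^2 = 3^2 = 9
A[4]^2 = 5^2 = 25
A[5]^2 = 1^2 = 1
A[6]^2 = 7^2 = 49
Sum = 144 + 100 + 121 + 9 + 25 + 1 + 49 = 449

449


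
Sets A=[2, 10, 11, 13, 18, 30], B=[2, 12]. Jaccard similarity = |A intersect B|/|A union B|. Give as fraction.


A intersect B = [2]
|A intersect B| = 1
A union B = [2, 10, 11, 12, 13, 18, 30]
|A union B| = 7
Jaccard = 1/7 = 1/7

1/7


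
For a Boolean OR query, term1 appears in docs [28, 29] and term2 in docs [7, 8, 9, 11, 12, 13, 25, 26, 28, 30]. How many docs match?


Boolean OR: find union of posting lists
term1 docs: [28, 29]
term2 docs: [7, 8, 9, 11, 12, 13, 25, 26, 28, 30]
Union: [7, 8, 9, 11, 12, 13, 25, 26, 28, 29, 30]
|union| = 11

11


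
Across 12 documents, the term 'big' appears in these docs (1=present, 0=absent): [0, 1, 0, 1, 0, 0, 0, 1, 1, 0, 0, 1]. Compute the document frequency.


Checking each document for 'big':
Doc 1: absent
Doc 2: present
Doc 3: absent
Doc 4: present
Doc 5: absent
Doc 6: absent
Doc 7: absent
Doc 8: present
Doc 9: present
Doc 10: absent
Doc 11: absent
Doc 12: present
df = sum of presences = 0 + 1 + 0 + 1 + 0 + 0 + 0 + 1 + 1 + 0 + 0 + 1 = 5

5


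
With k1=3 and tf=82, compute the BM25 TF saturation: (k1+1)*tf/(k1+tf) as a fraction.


BM25 TF component = (k1+1)*tf / (k1+tf)
k1 = 3, tf = 82
Numerator = (3+1)*82 = 328
Denominator = 3 + 82 = 85
= 328/85 = 328/85

328/85


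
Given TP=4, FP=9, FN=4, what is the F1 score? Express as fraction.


F1 = 2 * P * R / (P + R)
P = TP/(TP+FP) = 4/13 = 4/13
R = TP/(TP+FN) = 4/8 = 1/2
2 * P * R = 2 * 4/13 * 1/2 = 4/13
P + R = 4/13 + 1/2 = 21/26
F1 = 4/13 / 21/26 = 8/21

8/21


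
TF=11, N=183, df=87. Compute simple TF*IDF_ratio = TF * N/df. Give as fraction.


TF * (N/df)
= 11 * (183/87)
= 11 * 61/29
= 671/29

671/29


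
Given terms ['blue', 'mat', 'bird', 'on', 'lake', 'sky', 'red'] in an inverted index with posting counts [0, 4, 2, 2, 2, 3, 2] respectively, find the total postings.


Summing posting list sizes:
'blue': 0 postings
'mat': 4 postings
'bird': 2 postings
'on': 2 postings
'lake': 2 postings
'sky': 3 postings
'red': 2 postings
Total = 0 + 4 + 2 + 2 + 2 + 3 + 2 = 15

15


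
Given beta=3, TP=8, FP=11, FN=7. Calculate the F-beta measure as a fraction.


P = TP/(TP+FP) = 8/19 = 8/19
R = TP/(TP+FN) = 8/15 = 8/15
beta^2 = 3^2 = 9
(1 + beta^2) = 10
Numerator = (1+beta^2)*P*R = 128/57
Denominator = beta^2*P + R = 72/19 + 8/15 = 1232/285
F_beta = 40/77

40/77


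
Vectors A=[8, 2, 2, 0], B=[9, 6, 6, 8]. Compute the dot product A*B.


Dot product = sum of element-wise products
A[0]*B[0] = 8*9 = 72
A[1]*B[1] = 2*6 = 12
A[2]*B[2] = 2*6 = 12
A[3]*B[3] = 0*8 = 0
Sum = 72 + 12 + 12 + 0 = 96

96


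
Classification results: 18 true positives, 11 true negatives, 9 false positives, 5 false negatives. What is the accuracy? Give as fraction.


Accuracy = (TP + TN) / (TP + TN + FP + FN)
TP + TN = 18 + 11 = 29
Total = 18 + 11 + 9 + 5 = 43
Accuracy = 29 / 43 = 29/43

29/43


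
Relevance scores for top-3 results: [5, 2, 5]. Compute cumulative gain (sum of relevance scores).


Cumulative Gain = sum of relevance scores
Position 1: rel=5, running sum=5
Position 2: rel=2, running sum=7
Position 3: rel=5, running sum=12
CG = 12

12
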